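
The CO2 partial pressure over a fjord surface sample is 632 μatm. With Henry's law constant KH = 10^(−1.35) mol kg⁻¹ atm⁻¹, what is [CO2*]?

KH = 10^(−1.35) = 4.467×10^-2 mol kg⁻¹ atm⁻¹
[CO2*] = KH · pCO2 = 4.467×10^-2 × 632×10^-6 atm = 2.82×10^-5 mol/kg

[CO2*] = 28.2 μmol/kg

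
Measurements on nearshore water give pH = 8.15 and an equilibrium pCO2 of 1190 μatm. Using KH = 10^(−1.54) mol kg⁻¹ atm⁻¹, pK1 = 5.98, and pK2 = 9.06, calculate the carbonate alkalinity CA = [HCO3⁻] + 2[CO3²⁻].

CA = 6.33 mmol/kg

[CO2*] = KH · pCO2 = 10^(−1.54) × 1190×10^-6 = 3.432×10^-5 mol/kg
α₀ = 1/(1 + K1/[H⁺] + K1K2/[H⁺]²) = 1/(1 + 10^+2.17 + 10^+1.26) = 0.005984
DIC = [CO2*]/α₀ = 3.432×10^-5 / 0.005984 = 5.735 mmol/kg
CA = (α₁ + 2α₂)·DIC = (0.8851 + 2×0.1089) × 5.735 = 6.33 mmol/kg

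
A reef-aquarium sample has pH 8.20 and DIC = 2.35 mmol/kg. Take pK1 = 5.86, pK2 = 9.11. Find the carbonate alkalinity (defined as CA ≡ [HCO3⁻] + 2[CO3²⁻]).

CA = 2.60 mmol/kg

CA = [HCO3⁻] + 2[CO3²⁻] = (α₁ + 2α₂)·DIC
At pH 8.20: [H⁺]/K1 = 10^-2.34 = 0.0045709, K2/[H⁺] = 10^-0.91 = 0.12303
α₁ = 1/(1 + 0.0045709 + 0.12303) = 1/1.1276 = 0.8868; α₂ = α₁·K2/[H⁺] = 0.1091
α₁ + 2α₂ = 1.1051
CA = 1.1051 × 2.35 = 2.60 mmol/kg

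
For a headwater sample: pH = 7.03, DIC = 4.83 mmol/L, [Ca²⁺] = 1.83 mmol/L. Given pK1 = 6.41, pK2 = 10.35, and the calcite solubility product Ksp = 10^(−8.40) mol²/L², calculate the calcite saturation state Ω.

Ω = 0.857

α₂ = 1 / (1 + [H⁺]/K2 + [H⁺]²/(K1K2)) = 1 / (1 + 10^+3.32 + 10^+2.70)
   = 1 / (1 + 2089.3 + 501.19) = 1/2591.5 = 0.0003859
[CO3²⁻] = α₂ × DIC = 0.0003859 × 4.83 = 0.001864 mmol/L = 1.864 μmol/L
Ksp = 10^(−8.40) = 3.981×10^-9
Ω = [Ca²⁺][CO3²⁻]/Ksp = (1.83×10^-3)(1.864×10^-6) / 3.981×10^-9 = 0.857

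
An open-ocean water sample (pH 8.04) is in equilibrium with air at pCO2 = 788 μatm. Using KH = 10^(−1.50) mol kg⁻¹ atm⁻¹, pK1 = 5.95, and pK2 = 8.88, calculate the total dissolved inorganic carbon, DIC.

DIC = 3.53 mmol/kg

[CO2*] = KH · pCO2 = 10^(−1.50) × 788×10^-6 = 2.492×10^-5 mol/kg
α₀ = 1/(1 + K1/[H⁺] + K1K2/[H⁺]²) = 1/(1 + 10^+2.09 + 10^+1.25) = 0.007052
DIC = [CO2*]/α₀ = 2.492×10^-5 / 0.007052 = 3.53 mmol/kg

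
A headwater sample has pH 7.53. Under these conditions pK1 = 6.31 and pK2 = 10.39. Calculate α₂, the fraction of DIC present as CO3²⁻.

α₂ = 1 / (1 + [H⁺]/K2 + [H⁺]²/(K1K2)) = 1 / (1 + 10^+2.86 + 10^+1.64)
   = 1 / (1 + 724.44 + 43.652) = 1/769.09 = 0.001300

α₂ = 0.00130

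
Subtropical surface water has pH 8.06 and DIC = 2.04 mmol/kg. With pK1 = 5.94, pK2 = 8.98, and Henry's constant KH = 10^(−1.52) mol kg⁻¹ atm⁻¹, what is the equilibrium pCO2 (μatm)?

pCO2 = 454 μatm

α₀ = 1 / (1 + K1/[H⁺] + K1K2/[H⁺]²) = 1 / (1 + 10^+2.12 + 10^+1.20)
   = 1 / (1 + 131.83 + 15.849) = 1/148.67 = 0.006726
[CO2*] = α₀ × DIC = 0.006726 × 2.04 = 0.01372 mmol/kg = 13.72 μmol/kg
pCO2 = [CO2*]/KH = 1.372×10^-5 / 3.020×10^-2 = 454 μatm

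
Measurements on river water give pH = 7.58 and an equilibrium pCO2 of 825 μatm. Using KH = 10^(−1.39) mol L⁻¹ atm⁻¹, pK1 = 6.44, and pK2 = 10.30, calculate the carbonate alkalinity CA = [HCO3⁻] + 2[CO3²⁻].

[CO2*] = KH · pCO2 = 10^(−1.39) × 825×10^-6 = 3.361×10^-5 mol/L
α₀ = 1/(1 + K1/[H⁺] + K1K2/[H⁺]²) = 1/(1 + 10^+1.14 + 10^-1.58) = 0.06743
DIC = [CO2*]/α₀ = 3.361×10^-5 / 0.06743 = 0.4984 mmol/L
CA = (α₁ + 2α₂)·DIC = (0.9308 + 2×0.001774) × 0.4984 = 0.466 mmol/L

CA = 0.466 mmol/L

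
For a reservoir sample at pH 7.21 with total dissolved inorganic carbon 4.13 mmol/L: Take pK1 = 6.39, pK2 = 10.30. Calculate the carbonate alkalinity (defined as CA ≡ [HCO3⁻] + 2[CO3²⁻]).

CA = [HCO3⁻] + 2[CO3²⁻] = (α₁ + 2α₂)·DIC
At pH 7.21: [H⁺]/K1 = 10^-0.82 = 0.15136, K2/[H⁺] = 10^-3.09 = 0.00081283
α₁ = 1/(1 + 0.15136 + 0.00081283) = 1/1.1522 = 0.8679; α₂ = α₁·K2/[H⁺] = 0.0007055
α₁ + 2α₂ = 0.8693
CA = 0.8693 × 4.13 = 3.59 mmol/L

CA = 3.59 mmol/L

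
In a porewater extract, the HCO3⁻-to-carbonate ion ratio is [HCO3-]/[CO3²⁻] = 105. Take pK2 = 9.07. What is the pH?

pH = 7.05

From K2 = [H⁺][CO3²⁻]/[HCO3-]:  pH = pK2 − log₁₀([HCO3-]/[CO3²⁻])
log₁₀(105) = +2.021
pH = 9.07 − (+2.021) = 7.05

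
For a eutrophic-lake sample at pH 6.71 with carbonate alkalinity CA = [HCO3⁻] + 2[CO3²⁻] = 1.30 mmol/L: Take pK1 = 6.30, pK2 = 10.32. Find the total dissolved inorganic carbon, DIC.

DIC = 1.81 mmol/L

CA = [HCO3⁻] + 2[CO3²⁻] = (α₁ + 2α₂)·DIC
At pH 6.71: [H⁺]/K1 = 10^-0.41 = 0.38905, K2/[H⁺] = 10^-3.61 = 0.00024547
α₁ = 1/(1 + 0.38905 + 0.00024547) = 1/1.3893 = 0.7198; α₂ = α₁·K2/[H⁺] = 0.0001767
α₁ + 2α₂ = 0.7201
DIC = CA / (α₁ + 2α₂) = 1.30 / 0.7201 = 1.81 mmol/L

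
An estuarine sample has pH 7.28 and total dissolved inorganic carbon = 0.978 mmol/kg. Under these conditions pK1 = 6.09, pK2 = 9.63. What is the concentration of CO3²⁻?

α₂ = 1 / (1 + [H⁺]/K2 + [H⁺]²/(K1K2)) = 1 / (1 + 10^+2.35 + 10^+1.16)
   = 1 / (1 + 223.87 + 14.454) = 1/239.33 = 0.004178
[CO3²⁻] = α₂ × DIC = 0.004178 × 0.978 = 0.00409 mmol/kg = 4.09 μmol/kg

[CO3²⁻] = 4.09 μmol/kg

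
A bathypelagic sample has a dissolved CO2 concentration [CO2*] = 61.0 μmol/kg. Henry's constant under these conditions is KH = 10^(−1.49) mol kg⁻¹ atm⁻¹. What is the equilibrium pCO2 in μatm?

KH = 10^(−1.49) = 3.236×10^-2 mol kg⁻¹ atm⁻¹
pCO2 = [CO2*]/KH = 61.0×10^-6 / 3.236×10^-2 = 1.89×10^-3 atm = 1890 μatm

pCO2 = 1890 μatm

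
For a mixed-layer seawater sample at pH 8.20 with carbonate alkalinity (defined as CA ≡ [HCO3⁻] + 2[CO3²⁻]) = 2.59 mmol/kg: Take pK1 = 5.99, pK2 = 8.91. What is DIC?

DIC = 2.24 mmol/kg

CA = [HCO3⁻] + 2[CO3²⁻] = (α₁ + 2α₂)·DIC
At pH 8.20: [H⁺]/K1 = 10^-2.21 = 0.0061660, K2/[H⁺] = 10^-0.71 = 0.19498
α₁ = 1/(1 + 0.0061660 + 0.19498) = 1/1.2012 = 0.8325; α₂ = α₁·K2/[H⁺] = 0.1623
α₁ + 2α₂ = 1.1572
DIC = CA / (α₁ + 2α₂) = 2.59 / 1.1572 = 2.24 mmol/kg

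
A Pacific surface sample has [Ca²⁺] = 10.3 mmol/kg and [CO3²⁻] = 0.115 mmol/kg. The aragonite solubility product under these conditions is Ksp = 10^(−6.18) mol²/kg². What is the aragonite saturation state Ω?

Ω = 1.79

Ksp = 10^(−6.18) = 6.607×10^-7
Ω = [Ca²⁺][CO3²⁻]/Ksp = (10.3×10^-3)(0.115×10^-3) / 6.607×10^-7 = 1.79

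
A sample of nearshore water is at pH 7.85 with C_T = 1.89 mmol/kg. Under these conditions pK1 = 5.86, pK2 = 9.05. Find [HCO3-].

α₁ = 1 / (1 + [H⁺]/K1 + K2/[H⁺]) = 1 / (1 + 10^-1.99 + 10^-1.20)
   = 1 / (1 + 0.010233 + 0.063096) = 1/1.0733 = 0.9317
[HCO3⁻] = α₁ × DIC = 0.9317 × 1.89 = 1.76 mmol/kg

[HCO3⁻] = 1.76 mmol/kg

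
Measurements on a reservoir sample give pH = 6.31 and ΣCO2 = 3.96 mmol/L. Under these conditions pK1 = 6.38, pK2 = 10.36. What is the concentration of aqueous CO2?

α₀ = 1 / (1 + K1/[H⁺] + K1K2/[H⁺]²) = 1 / (1 + 10^-0.07 + 10^-4.12)
   = 1 / (1 + 0.85114 + 7.5858×10^-5) = 1/1.8512 = 0.5402
[CO2*] = α₀ × DIC = 0.5402 × 3.96 = 2.14 mmol/L

[CO2*] = 2.14 mmol/L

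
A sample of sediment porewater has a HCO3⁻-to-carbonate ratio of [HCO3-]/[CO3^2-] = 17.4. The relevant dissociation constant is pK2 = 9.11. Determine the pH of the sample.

From K2 = [H⁺][CO3^2-]/[HCO3-]:  pH = pK2 − log₁₀([HCO3-]/[CO3^2-])
log₁₀(17.4) = +1.241
pH = 9.11 − (+1.241) = 7.87

pH = 7.87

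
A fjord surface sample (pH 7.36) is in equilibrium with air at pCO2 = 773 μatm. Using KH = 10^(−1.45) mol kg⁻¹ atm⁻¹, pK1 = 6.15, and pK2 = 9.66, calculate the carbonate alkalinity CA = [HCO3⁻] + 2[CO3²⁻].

[CO2*] = KH · pCO2 = 10^(−1.45) × 773×10^-6 = 2.743×10^-5 mol/kg
α₀ = 1/(1 + K1/[H⁺] + K1K2/[H⁺]²) = 1/(1 + 10^+1.21 + 10^-1.09) = 0.05781
DIC = [CO2*]/α₀ = 2.743×10^-5 / 0.05781 = 0.4745 mmol/kg
CA = (α₁ + 2α₂)·DIC = (0.9375 + 2×0.004699) × 0.4745 = 0.449 mmol/kg

CA = 0.449 mmol/kg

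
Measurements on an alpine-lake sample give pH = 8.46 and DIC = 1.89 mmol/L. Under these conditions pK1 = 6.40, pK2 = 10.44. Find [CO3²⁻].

α₂ = 1 / (1 + [H⁺]/K2 + [H⁺]²/(K1K2)) = 1 / (1 + 10^+1.98 + 10^-0.08)
   = 1 / (1 + 95.499 + 0.83176) = 1/97.331 = 0.01027
[CO3²⁻] = α₂ × DIC = 0.01027 × 1.89 = 0.0194 mmol/L = 19.4 μmol/L

[CO3²⁻] = 19.4 μmol/L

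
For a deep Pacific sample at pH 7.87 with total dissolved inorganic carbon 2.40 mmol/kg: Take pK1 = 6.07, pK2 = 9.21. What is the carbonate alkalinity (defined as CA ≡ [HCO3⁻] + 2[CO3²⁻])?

CA = [HCO3⁻] + 2[CO3²⁻] = (α₁ + 2α₂)·DIC
At pH 7.87: [H⁺]/K1 = 10^-1.80 = 0.015849, K2/[H⁺] = 10^-1.34 = 0.045709
α₁ = 1/(1 + 0.015849 + 0.045709) = 1/1.0616 = 0.9420; α₂ = α₁·K2/[H⁺] = 0.04306
α₁ + 2α₂ = 1.0281
CA = 1.0281 × 2.40 = 2.47 mmol/kg

CA = 2.47 mmol/kg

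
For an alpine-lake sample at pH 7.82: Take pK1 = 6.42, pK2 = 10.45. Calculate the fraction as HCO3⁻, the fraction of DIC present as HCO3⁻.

α₁ = 1 / (1 + [H⁺]/K1 + K2/[H⁺]) = 1 / (1 + 10^-1.40 + 10^-2.63)
   = 1 / (1 + 0.039811 + 0.0023442) = 1/1.0422 = 0.9596

α₁ = 0.960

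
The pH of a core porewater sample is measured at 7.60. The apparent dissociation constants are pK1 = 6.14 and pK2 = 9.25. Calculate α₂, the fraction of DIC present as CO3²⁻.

α₂ = 1 / (1 + [H⁺]/K2 + [H⁺]²/(K1K2)) = 1 / (1 + 10^+1.65 + 10^+0.19)
   = 1 / (1 + 44.668 + 1.5488) = 1/47.217 = 0.02118

α₂ = 0.0212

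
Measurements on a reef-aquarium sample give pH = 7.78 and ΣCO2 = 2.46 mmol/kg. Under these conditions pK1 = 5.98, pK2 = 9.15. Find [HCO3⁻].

α₁ = 1 / (1 + [H⁺]/K1 + K2/[H⁺]) = 1 / (1 + 10^-1.80 + 10^-1.37)
   = 1 / (1 + 0.015849 + 0.042658) = 1/1.0585 = 0.9447
[HCO3⁻] = α₁ × DIC = 0.9447 × 2.46 = 2.32 mmol/kg

[HCO3⁻] = 2.32 mmol/kg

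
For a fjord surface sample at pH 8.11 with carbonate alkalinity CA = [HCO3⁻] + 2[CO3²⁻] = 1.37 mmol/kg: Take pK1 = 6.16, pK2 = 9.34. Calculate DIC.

DIC = 1.31 mmol/kg

CA = [HCO3⁻] + 2[CO3²⁻] = (α₁ + 2α₂)·DIC
At pH 8.11: [H⁺]/K1 = 10^-1.95 = 0.011220, K2/[H⁺] = 10^-1.23 = 0.058884
α₁ = 1/(1 + 0.011220 + 0.058884) = 1/1.0701 = 0.9345; α₂ = α₁·K2/[H⁺] = 0.05503
α₁ + 2α₂ = 1.0445
DIC = CA / (α₁ + 2α₂) = 1.37 / 1.0445 = 1.31 mmol/kg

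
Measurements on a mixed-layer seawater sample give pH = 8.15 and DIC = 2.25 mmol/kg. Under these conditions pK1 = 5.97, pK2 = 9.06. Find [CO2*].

α₀ = 1 / (1 + K1/[H⁺] + K1K2/[H⁺]²) = 1 / (1 + 10^+2.18 + 10^+1.27)
   = 1 / (1 + 151.36 + 18.621) = 1/170.98 = 0.005849
[CO2*] = α₀ × DIC = 0.005849 × 2.25 = 0.0132 mmol/kg = 13.2 μmol/kg

[CO2*] = 13.2 μmol/kg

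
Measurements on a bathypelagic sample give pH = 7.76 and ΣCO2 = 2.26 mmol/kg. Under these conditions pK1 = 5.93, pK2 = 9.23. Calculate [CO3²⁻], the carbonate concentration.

α₂ = 1 / (1 + [H⁺]/K2 + [H⁺]²/(K1K2)) = 1 / (1 + 10^+1.47 + 10^-0.36)
   = 1 / (1 + 29.512 + 0.43652) = 1/30.949 = 0.03231
[CO3²⁻] = α₂ × DIC = 0.03231 × 2.26 = 0.0730 mmol/kg

[CO3²⁻] = 0.0730 mmol/kg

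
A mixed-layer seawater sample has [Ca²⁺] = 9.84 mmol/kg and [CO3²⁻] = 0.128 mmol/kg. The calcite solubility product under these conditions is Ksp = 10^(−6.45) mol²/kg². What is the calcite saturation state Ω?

Ω = 3.55

Ksp = 10^(−6.45) = 3.548×10^-7
Ω = [Ca²⁺][CO3²⁻]/Ksp = (9.84×10^-3)(0.128×10^-3) / 3.548×10^-7 = 3.55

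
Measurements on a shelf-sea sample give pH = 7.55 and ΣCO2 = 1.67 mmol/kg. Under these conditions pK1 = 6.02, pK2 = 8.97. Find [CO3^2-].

[CO3²⁻] = 0.0595 mmol/kg

α₂ = 1 / (1 + [H⁺]/K2 + [H⁺]²/(K1K2)) = 1 / (1 + 10^+1.42 + 10^-0.11)
   = 1 / (1 + 26.303 + 0.77625) = 1/28.079 = 0.03561
[CO3²⁻] = α₂ × DIC = 0.03561 × 1.67 = 0.0595 mmol/kg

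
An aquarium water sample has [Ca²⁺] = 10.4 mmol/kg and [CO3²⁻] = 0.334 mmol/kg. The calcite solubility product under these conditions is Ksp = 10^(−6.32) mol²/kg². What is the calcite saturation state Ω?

Ksp = 10^(−6.32) = 4.786×10^-7
Ω = [Ca²⁺][CO3²⁻]/Ksp = (10.4×10^-3)(0.334×10^-3) / 4.786×10^-7 = 7.26

Ω = 7.26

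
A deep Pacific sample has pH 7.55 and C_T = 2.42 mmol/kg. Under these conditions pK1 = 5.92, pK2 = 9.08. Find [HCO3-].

α₁ = 1 / (1 + [H⁺]/K1 + K2/[H⁺]) = 1 / (1 + 10^-1.63 + 10^-1.53)
   = 1 / (1 + 0.023442 + 0.029512) = 1/1.0530 = 0.9497
[HCO3⁻] = α₁ × DIC = 0.9497 × 2.42 = 2.30 mmol/kg

[HCO3⁻] = 2.30 mmol/kg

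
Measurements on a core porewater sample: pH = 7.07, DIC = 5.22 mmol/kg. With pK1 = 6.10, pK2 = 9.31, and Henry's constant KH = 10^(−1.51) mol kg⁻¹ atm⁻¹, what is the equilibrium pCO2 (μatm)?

pCO2 = 1.63×10^4 μatm

α₀ = 1 / (1 + K1/[H⁺] + K1K2/[H⁺]²) = 1 / (1 + 10^+0.97 + 10^-1.27)
   = 1 / (1 + 9.3325 + 0.053703) = 1/10.386 = 0.09628
[CO2*] = α₀ × DIC = 0.09628 × 5.22 = 0.5026 mmol/kg
pCO2 = [CO2*]/KH = 5.026×10^-4 / 3.090×10^-2 = 1.63×10^4 μatm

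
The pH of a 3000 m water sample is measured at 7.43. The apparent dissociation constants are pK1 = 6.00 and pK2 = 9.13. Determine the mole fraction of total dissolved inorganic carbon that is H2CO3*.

α₀ = 1 / (1 + K1/[H⁺] + K1K2/[H⁺]²) = 1 / (1 + 10^+1.43 + 10^-0.27)
   = 1 / (1 + 26.915 + 0.53703) = 1/28.452 = 0.03515

α₀ = 0.0351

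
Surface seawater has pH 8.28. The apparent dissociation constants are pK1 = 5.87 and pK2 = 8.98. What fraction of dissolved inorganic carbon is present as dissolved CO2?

α₀ = 1 / (1 + K1/[H⁺] + K1K2/[H⁺]²) = 1 / (1 + 10^+2.41 + 10^+1.71)
   = 1 / (1 + 257.04 + 51.286) = 1/309.33 = 0.003233

α₀ = 0.00323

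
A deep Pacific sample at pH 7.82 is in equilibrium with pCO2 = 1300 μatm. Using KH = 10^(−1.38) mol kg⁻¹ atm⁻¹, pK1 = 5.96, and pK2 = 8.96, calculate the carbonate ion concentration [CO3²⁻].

[CO2*] = KH · pCO2 = 10^(−1.38) × 1300×10^-6 = 5.419×10^-5 mol/kg
α₀ = 1/(1 + K1/[H⁺] + K1K2/[H⁺]²) = 1/(1 + 10^+1.86 + 10^+0.72) = 0.01271
DIC = [CO2*]/α₀ = 5.419×10^-5 / 0.01271 = 4.265 mmol/kg
[CO3²⁻] = α₂·DIC; α₂ = 0.06669, so [CO3²⁻] = 0.06669 × 4.265 = 0.284 mmol/kg

[CO3²⁻] = 0.284 mmol/kg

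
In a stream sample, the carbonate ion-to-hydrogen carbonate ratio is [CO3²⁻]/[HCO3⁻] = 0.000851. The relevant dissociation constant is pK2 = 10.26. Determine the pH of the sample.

From K2 = [H⁺][CO3²⁻]/[HCO3⁻]:  pH = pK2 + log₁₀([CO3²⁻]/[HCO3⁻])
log₁₀(0.000851) = -3.070
pH = 10.26 + (-3.070) = 7.19

pH = 7.19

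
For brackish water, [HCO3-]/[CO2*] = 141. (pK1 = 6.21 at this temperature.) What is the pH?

From K1 = [H⁺][HCO3-]/[CO2*]:  pH = pK1 + log₁₀([HCO3-]/[CO2*])
log₁₀(141) = +2.149
pH = 6.21 + (+2.149) = 8.36

pH = 8.36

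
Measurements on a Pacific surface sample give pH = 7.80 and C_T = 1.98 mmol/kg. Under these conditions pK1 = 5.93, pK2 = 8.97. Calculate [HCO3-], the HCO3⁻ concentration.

α₁ = 1 / (1 + [H⁺]/K1 + K2/[H⁺]) = 1 / (1 + 10^-1.87 + 10^-1.17)
   = 1 / (1 + 0.013490 + 0.067608) = 1/1.0811 = 0.9250
[HCO3⁻] = α₁ × DIC = 0.9250 × 1.98 = 1.83 mmol/kg

[HCO3⁻] = 1.83 mmol/kg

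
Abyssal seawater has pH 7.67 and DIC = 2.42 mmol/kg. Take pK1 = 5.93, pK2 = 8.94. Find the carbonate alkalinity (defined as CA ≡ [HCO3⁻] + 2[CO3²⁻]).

CA = 2.50 mmol/kg

CA = [HCO3⁻] + 2[CO3²⁻] = (α₁ + 2α₂)·DIC
At pH 7.67: [H⁺]/K1 = 10^-1.74 = 0.018197, K2/[H⁺] = 10^-1.27 = 0.053703
α₁ = 1/(1 + 0.018197 + 0.053703) = 1/1.0719 = 0.9329; α₂ = α₁·K2/[H⁺] = 0.05010
α₁ + 2α₂ = 1.0331
CA = 1.0331 × 2.42 = 2.50 mmol/kg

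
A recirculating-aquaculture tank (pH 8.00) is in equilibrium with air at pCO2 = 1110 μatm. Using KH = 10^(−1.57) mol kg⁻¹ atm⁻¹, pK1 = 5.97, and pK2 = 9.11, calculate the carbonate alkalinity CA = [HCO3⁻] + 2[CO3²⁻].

CA = 3.70 mmol/kg

[CO2*] = KH · pCO2 = 10^(−1.57) × 1110×10^-6 = 2.988×10^-5 mol/kg
α₀ = 1/(1 + K1/[H⁺] + K1K2/[H⁺]²) = 1/(1 + 10^+2.03 + 10^+0.92) = 0.008586
DIC = [CO2*]/α₀ = 2.988×10^-5 / 0.008586 = 3.480 mmol/kg
CA = (α₁ + 2α₂)·DIC = (0.9200 + 2×0.07141) × 3.480 = 3.70 mmol/kg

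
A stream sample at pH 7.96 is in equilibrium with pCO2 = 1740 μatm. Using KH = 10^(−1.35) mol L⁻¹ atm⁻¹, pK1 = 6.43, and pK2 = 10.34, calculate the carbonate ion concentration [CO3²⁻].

[CO3²⁻] = 11.0 μmol/L

[CO2*] = KH · pCO2 = 10^(−1.35) × 1740×10^-6 = 7.772×10^-5 mol/L
α₀ = 1/(1 + K1/[H⁺] + K1K2/[H⁺]²) = 1/(1 + 10^+1.53 + 10^-0.85) = 0.02855
DIC = [CO2*]/α₀ = 7.772×10^-5 / 0.02855 = 2.722 mmol/L
[CO3²⁻] = α₂·DIC; α₂ = 0.004033, so [CO3²⁻] = 0.004033 × 2.722 = 0.0110 mmol/L = 11.0 μmol/L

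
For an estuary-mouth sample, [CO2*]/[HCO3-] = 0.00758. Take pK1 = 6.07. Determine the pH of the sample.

From K1 = [H⁺][HCO3-]/[CO2*]:  pH = pK1 − log₁₀([CO2*]/[HCO3-])
log₁₀(0.00758) = -2.120
pH = 6.07 − (-2.120) = 8.19

pH = 8.19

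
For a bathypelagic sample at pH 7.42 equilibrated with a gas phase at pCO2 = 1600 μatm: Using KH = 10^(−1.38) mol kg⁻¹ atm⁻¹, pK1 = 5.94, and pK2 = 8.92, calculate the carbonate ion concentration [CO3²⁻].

[CO3²⁻] = 0.0637 mmol/kg

[CO2*] = KH · pCO2 = 10^(−1.38) × 1600×10^-6 = 6.670×10^-5 mol/kg
α₀ = 1/(1 + K1/[H⁺] + K1K2/[H⁺]²) = 1/(1 + 10^+1.48 + 10^-0.02) = 0.03110
DIC = [CO2*]/α₀ = 6.670×10^-5 / 0.03110 = 2.145 mmol/kg
[CO3²⁻] = α₂·DIC; α₂ = 0.02970, so [CO3²⁻] = 0.02970 × 2.145 = 0.0637 mmol/kg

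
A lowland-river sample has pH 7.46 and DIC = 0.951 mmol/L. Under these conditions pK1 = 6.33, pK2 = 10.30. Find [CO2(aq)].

α₀ = 1 / (1 + K1/[H⁺] + K1K2/[H⁺]²) = 1 / (1 + 10^+1.13 + 10^-1.71)
   = 1 / (1 + 13.490 + 0.019498) = 1/14.509 = 0.06892
[CO2*] = α₀ × DIC = 0.06892 × 0.951 = 0.0655 mmol/L

[CO2*] = 0.0655 mmol/L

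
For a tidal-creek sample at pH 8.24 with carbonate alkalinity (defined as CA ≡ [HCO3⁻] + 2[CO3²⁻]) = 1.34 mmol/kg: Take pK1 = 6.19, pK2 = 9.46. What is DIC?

CA = [HCO3⁻] + 2[CO3²⁻] = (α₁ + 2α₂)·DIC
At pH 8.24: [H⁺]/K1 = 10^-2.05 = 0.0089125, K2/[H⁺] = 10^-1.22 = 0.060256
α₁ = 1/(1 + 0.0089125 + 0.060256) = 1/1.0692 = 0.9353; α₂ = α₁·K2/[H⁺] = 0.05636
α₁ + 2α₂ = 1.0480
DIC = CA / (α₁ + 2α₂) = 1.34 / 1.0480 = 1.28 mmol/kg

DIC = 1.28 mmol/kg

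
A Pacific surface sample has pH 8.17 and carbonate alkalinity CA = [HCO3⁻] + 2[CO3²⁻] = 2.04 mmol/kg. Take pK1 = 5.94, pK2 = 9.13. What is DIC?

DIC = 1.87 mmol/kg

CA = [HCO3⁻] + 2[CO3²⁻] = (α₁ + 2α₂)·DIC
At pH 8.17: [H⁺]/K1 = 10^-2.23 = 0.0058884, K2/[H⁺] = 10^-0.96 = 0.10965
α₁ = 1/(1 + 0.0058884 + 0.10965) = 1/1.1155 = 0.8964; α₂ = α₁·K2/[H⁺] = 0.09829
α₁ + 2α₂ = 1.0930
DIC = CA / (α₁ + 2α₂) = 2.04 / 1.0930 = 1.87 mmol/kg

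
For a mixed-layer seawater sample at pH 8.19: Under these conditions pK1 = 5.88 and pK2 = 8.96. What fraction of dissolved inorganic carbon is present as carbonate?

α₂ = 1 / (1 + [H⁺]/K2 + [H⁺]²/(K1K2)) = 1 / (1 + 10^+0.77 + 10^-1.54)
   = 1 / (1 + 5.8884 + 0.028840) = 1/6.9173 = 0.1446

α₂ = 0.145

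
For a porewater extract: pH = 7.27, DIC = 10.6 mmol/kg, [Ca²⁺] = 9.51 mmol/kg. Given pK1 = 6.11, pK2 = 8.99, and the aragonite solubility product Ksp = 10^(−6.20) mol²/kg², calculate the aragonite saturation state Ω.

Ω = 2.80

α₂ = 1 / (1 + [H⁺]/K2 + [H⁺]²/(K1K2)) = 1 / (1 + 10^+1.72 + 10^+0.56)
   = 1 / (1 + 52.481 + 3.6308) = 1/57.112 = 0.01751
[CO3²⁻] = α₂ × DIC = 0.01751 × 10.6 = 0.1856 mmol/kg
Ksp = 10^(−6.20) = 6.310×10^-7
Ω = [Ca²⁺][CO3²⁻]/Ksp = (9.51×10^-3)(1.856×10^-4) / 6.310×10^-7 = 2.80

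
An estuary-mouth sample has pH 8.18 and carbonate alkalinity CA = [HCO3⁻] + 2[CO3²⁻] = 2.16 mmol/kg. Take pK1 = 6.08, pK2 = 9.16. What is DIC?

DIC = 1.99 mmol/kg

CA = [HCO3⁻] + 2[CO3²⁻] = (α₁ + 2α₂)·DIC
At pH 8.18: [H⁺]/K1 = 10^-2.10 = 0.0079433, K2/[H⁺] = 10^-0.98 = 0.10471
α₁ = 1/(1 + 0.0079433 + 0.10471) = 1/1.1127 = 0.8988; α₂ = α₁·K2/[H⁺] = 0.09411
α₁ + 2α₂ = 1.0870
DIC = CA / (α₁ + 2α₂) = 2.16 / 1.0870 = 1.99 mmol/kg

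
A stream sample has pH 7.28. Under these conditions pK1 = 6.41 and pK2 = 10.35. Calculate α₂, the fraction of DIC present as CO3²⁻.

α₂ = 0.000749

α₂ = 1 / (1 + [H⁺]/K2 + [H⁺]²/(K1K2)) = 1 / (1 + 10^+3.07 + 10^+2.20)
   = 1 / (1 + 1174.9 + 158.49) = 1/1334.4 = 0.0007494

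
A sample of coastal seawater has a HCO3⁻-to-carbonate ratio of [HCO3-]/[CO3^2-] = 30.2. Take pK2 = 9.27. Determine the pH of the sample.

pH = 7.79

From K2 = [H⁺][CO3^2-]/[HCO3-]:  pH = pK2 − log₁₀([HCO3-]/[CO3^2-])
log₁₀(30.2) = +1.480
pH = 9.27 − (+1.480) = 7.79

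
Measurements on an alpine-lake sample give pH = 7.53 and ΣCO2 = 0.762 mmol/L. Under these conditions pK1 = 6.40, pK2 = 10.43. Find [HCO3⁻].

α₁ = 1 / (1 + [H⁺]/K1 + K2/[H⁺]) = 1 / (1 + 10^-1.13 + 10^-2.90)
   = 1 / (1 + 0.074131 + 0.0012589) = 1/1.0754 = 0.9299
[HCO3⁻] = α₁ × DIC = 0.9299 × 0.762 = 0.709 mmol/L

[HCO3⁻] = 0.709 mmol/L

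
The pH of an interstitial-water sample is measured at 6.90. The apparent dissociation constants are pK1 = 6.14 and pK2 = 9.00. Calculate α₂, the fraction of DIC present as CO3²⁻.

α₂ = 1 / (1 + [H⁺]/K2 + [H⁺]²/(K1K2)) = 1 / (1 + 10^+2.10 + 10^+1.34)
   = 1 / (1 + 125.89 + 21.878) = 1/148.77 = 0.006722

α₂ = 0.00672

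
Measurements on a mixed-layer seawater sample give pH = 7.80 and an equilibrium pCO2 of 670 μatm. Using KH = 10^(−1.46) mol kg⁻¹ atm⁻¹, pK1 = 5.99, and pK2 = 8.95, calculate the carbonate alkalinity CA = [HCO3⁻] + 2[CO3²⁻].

[CO2*] = KH · pCO2 = 10^(−1.46) × 670×10^-6 = 2.323×10^-5 mol/kg
α₀ = 1/(1 + K1/[H⁺] + K1K2/[H⁺]²) = 1/(1 + 10^+1.81 + 10^+0.66) = 0.01426
DIC = [CO2*]/α₀ = 2.323×10^-5 / 0.01426 = 1.629 mmol/kg
CA = (α₁ + 2α₂)·DIC = (0.9206 + 2×0.06517) × 1.629 = 1.71 mmol/kg

CA = 1.71 mmol/kg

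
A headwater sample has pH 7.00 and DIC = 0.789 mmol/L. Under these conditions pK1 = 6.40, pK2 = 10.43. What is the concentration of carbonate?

α₂ = 1 / (1 + [H⁺]/K2 + [H⁺]²/(K1K2)) = 1 / (1 + 10^+3.43 + 10^+2.83)
   = 1 / (1 + 2691.5 + 676.08) = 1/3368.6 = 0.0002969
[CO3²⁻] = α₂ × DIC = 0.0002969 × 0.789 = 0.000234 mmol/L = 0.234 μmol/L

[CO3²⁻] = 0.234 μmol/L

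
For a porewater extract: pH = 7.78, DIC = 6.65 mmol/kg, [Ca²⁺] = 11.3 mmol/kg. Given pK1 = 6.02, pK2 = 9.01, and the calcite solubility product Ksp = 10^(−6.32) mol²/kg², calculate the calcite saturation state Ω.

Ω = 8.59

α₂ = 1 / (1 + [H⁺]/K2 + [H⁺]²/(K1K2)) = 1 / (1 + 10^+1.23 + 10^-0.53)
   = 1 / (1 + 16.982 + 0.29512) = 1/18.278 = 0.05471
[CO3²⁻] = α₂ × DIC = 0.05471 × 6.65 = 0.3638 mmol/kg
Ksp = 10^(−6.32) = 4.786×10^-7
Ω = [Ca²⁺][CO3²⁻]/Ksp = (11.3×10^-3)(3.638×10^-4) / 4.786×10^-7 = 8.59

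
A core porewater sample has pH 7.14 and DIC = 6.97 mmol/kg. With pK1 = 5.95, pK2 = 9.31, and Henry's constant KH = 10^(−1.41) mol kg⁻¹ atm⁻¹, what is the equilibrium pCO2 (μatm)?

α₀ = 1 / (1 + K1/[H⁺] + K1K2/[H⁺]²) = 1 / (1 + 10^+1.19 + 10^-0.98)
   = 1 / (1 + 15.488 + 0.10471) = 1/16.593 = 0.06027
[CO2*] = α₀ × DIC = 0.06027 × 6.97 = 0.4201 mmol/kg
pCO2 = [CO2*]/KH = 4.201×10^-4 / 3.890×10^-2 = 1.08×10^4 μatm

pCO2 = 1.08×10^4 μatm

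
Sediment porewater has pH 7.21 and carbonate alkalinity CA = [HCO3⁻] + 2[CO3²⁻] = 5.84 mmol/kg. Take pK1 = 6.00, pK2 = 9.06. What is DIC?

DIC = 6.11 mmol/kg

CA = [HCO3⁻] + 2[CO3²⁻] = (α₁ + 2α₂)·DIC
At pH 7.21: [H⁺]/K1 = 10^-1.21 = 0.061660, K2/[H⁺] = 10^-1.85 = 0.014125
α₁ = 1/(1 + 0.061660 + 0.014125) = 1/1.0758 = 0.9296; α₂ = α₁·K2/[H⁺] = 0.01313
α₁ + 2α₂ = 0.9558
DIC = CA / (α₁ + 2α₂) = 5.84 / 0.9558 = 6.11 mmol/kg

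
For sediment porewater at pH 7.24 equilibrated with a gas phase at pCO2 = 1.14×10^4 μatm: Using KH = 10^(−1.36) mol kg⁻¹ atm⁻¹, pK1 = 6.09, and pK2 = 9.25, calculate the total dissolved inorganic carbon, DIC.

[CO2*] = KH · pCO2 = 10^(−1.36) × 1.14×10^4×10^-6 = 4.976×10^-4 mol/kg
α₀ = 1/(1 + K1/[H⁺] + K1K2/[H⁺]²) = 1/(1 + 10^+1.15 + 10^-0.86) = 0.06552
DIC = [CO2*]/α₀ = 4.976×10^-4 / 0.06552 = 7.60 mmol/kg

DIC = 7.60 mmol/kg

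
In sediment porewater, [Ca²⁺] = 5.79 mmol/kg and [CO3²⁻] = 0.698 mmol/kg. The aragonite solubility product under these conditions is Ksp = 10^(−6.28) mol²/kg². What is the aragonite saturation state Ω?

Ω = 7.70

Ksp = 10^(−6.28) = 5.248×10^-7
Ω = [Ca²⁺][CO3²⁻]/Ksp = (5.79×10^-3)(0.698×10^-3) / 5.248×10^-7 = 7.70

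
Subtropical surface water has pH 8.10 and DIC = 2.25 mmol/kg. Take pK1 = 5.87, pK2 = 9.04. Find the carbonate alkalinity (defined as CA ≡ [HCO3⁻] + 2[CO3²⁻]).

CA = 2.47 mmol/kg

CA = [HCO3⁻] + 2[CO3²⁻] = (α₁ + 2α₂)·DIC
At pH 8.10: [H⁺]/K1 = 10^-2.23 = 0.0058884, K2/[H⁺] = 10^-0.94 = 0.11482
α₁ = 1/(1 + 0.0058884 + 0.11482) = 1/1.1207 = 0.8923; α₂ = α₁·K2/[H⁺] = 0.1024
α₁ + 2α₂ = 1.0972
CA = 1.0972 × 2.25 = 2.47 mmol/kg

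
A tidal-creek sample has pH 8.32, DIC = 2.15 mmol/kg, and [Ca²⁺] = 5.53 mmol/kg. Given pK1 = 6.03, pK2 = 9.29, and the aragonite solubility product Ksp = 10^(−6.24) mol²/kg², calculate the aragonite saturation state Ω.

Ω = 1.99

α₂ = 1 / (1 + [H⁺]/K2 + [H⁺]²/(K1K2)) = 1 / (1 + 10^+0.97 + 10^-1.32)
   = 1 / (1 + 9.3325 + 0.047863) = 1/10.380 = 0.09634
[CO3²⁻] = α₂ × DIC = 0.09634 × 2.15 = 0.2071 mmol/kg
Ksp = 10^(−6.24) = 5.754×10^-7
Ω = [Ca²⁺][CO3²⁻]/Ksp = (5.53×10^-3)(2.071×10^-4) / 5.754×10^-7 = 1.99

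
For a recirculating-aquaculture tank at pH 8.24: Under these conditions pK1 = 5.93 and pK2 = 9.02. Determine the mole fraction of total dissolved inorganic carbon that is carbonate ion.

α₂ = 0.142

α₂ = 1 / (1 + [H⁺]/K2 + [H⁺]²/(K1K2)) = 1 / (1 + 10^+0.78 + 10^-1.53)
   = 1 / (1 + 6.0256 + 0.029512) = 1/7.0551 = 0.1417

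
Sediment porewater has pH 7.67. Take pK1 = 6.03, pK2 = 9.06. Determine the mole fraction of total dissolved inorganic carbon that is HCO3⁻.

α₁ = 0.940

α₁ = 1 / (1 + [H⁺]/K1 + K2/[H⁺]) = 1 / (1 + 10^-1.64 + 10^-1.39)
   = 1 / (1 + 0.022909 + 0.040738) = 1/1.0636 = 0.9402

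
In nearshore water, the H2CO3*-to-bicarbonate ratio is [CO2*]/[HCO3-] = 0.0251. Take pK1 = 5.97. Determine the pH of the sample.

pH = 7.57

From K1 = [H⁺][HCO3-]/[CO2*]:  pH = pK1 − log₁₀([CO2*]/[HCO3-])
log₁₀(0.0251) = -1.600
pH = 5.97 − (-1.600) = 7.57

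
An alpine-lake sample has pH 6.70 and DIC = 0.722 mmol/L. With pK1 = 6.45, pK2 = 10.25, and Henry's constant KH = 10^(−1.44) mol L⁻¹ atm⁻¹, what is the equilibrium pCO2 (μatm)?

α₀ = 1 / (1 + K1/[H⁺] + K1K2/[H⁺]²) = 1 / (1 + 10^+0.25 + 10^-3.30)
   = 1 / (1 + 1.7783 + 0.00050119) = 1/2.7788 = 0.3599
[CO2*] = α₀ × DIC = 0.3599 × 0.722 = 0.2598 mmol/L
pCO2 = [CO2*]/KH = 2.598×10^-4 / 3.631×10^-2 = 7160 μatm

pCO2 = 7160 μatm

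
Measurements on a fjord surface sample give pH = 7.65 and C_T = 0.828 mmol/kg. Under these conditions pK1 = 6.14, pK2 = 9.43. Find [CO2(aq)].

α₀ = 1 / (1 + K1/[H⁺] + K1K2/[H⁺]²) = 1 / (1 + 10^+1.51 + 10^-0.27)
   = 1 / (1 + 32.359 + 0.53703) = 1/33.896 = 0.02950
[CO2*] = α₀ × DIC = 0.02950 × 0.828 = 0.0244 mmol/kg

[CO2*] = 0.0244 mmol/kg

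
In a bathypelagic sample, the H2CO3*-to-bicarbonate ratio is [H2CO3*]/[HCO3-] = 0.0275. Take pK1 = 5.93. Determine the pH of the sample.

pH = 7.49

From K1 = [H⁺][HCO3-]/[H2CO3*]:  pH = pK1 − log₁₀([H2CO3*]/[HCO3-])
log₁₀(0.0275) = -1.561
pH = 5.93 − (-1.561) = 7.49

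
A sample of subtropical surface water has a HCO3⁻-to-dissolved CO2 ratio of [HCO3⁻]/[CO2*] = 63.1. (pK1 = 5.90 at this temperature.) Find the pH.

From K1 = [H⁺][HCO3⁻]/[CO2*]:  pH = pK1 + log₁₀([HCO3⁻]/[CO2*])
log₁₀(63.1) = +1.800
pH = 5.90 + (+1.800) = 7.70

pH = 7.70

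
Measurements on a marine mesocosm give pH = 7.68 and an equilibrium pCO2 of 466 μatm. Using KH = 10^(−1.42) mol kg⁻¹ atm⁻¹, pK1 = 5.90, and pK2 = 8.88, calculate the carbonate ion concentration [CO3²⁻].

[CO3²⁻] = 0.0674 mmol/kg

[CO2*] = KH · pCO2 = 10^(−1.42) × 466×10^-6 = 1.772×10^-5 mol/kg
α₀ = 1/(1 + K1/[H⁺] + K1K2/[H⁺]²) = 1/(1 + 10^+1.78 + 10^+0.58) = 0.01537
DIC = [CO2*]/α₀ = 1.772×10^-5 / 0.01537 = 1.153 mmol/kg
[CO3²⁻] = α₂·DIC; α₂ = 0.05844, so [CO3²⁻] = 0.05844 × 1.153 = 0.0674 mmol/kg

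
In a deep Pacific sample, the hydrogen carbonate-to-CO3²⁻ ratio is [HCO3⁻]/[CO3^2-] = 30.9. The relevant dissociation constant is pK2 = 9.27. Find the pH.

pH = 7.78

From K2 = [H⁺][CO3^2-]/[HCO3⁻]:  pH = pK2 − log₁₀([HCO3⁻]/[CO3^2-])
log₁₀(30.9) = +1.490
pH = 9.27 − (+1.490) = 7.78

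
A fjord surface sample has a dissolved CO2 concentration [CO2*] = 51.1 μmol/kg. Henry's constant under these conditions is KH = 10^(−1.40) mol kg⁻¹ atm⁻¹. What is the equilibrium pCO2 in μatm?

KH = 10^(−1.40) = 3.981×10^-2 mol kg⁻¹ atm⁻¹
pCO2 = [CO2*]/KH = 51.1×10^-6 / 3.981×10^-2 = 1.28×10^-3 atm = 1280 μatm

pCO2 = 1280 μatm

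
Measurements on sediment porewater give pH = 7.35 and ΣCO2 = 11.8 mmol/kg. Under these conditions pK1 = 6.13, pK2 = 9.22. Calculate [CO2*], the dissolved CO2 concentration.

α₀ = 1 / (1 + K1/[H⁺] + K1K2/[H⁺]²) = 1 / (1 + 10^+1.22 + 10^-0.65)
   = 1 / (1 + 16.596 + 0.22387) = 1/17.820 = 0.05612
[CO2*] = α₀ × DIC = 0.05612 × 11.8 = 0.662 mmol/kg

[CO2*] = 0.662 mmol/kg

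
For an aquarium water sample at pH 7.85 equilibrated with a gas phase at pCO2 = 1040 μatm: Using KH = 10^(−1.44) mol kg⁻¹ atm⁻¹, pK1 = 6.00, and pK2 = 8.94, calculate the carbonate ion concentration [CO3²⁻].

[CO3²⁻] = 0.217 mmol/kg

[CO2*] = KH · pCO2 = 10^(−1.44) × 1040×10^-6 = 3.776×10^-5 mol/kg
α₀ = 1/(1 + K1/[H⁺] + K1K2/[H⁺]²) = 1/(1 + 10^+1.85 + 10^+0.76) = 0.01290
DIC = [CO2*]/α₀ = 3.776×10^-5 / 0.01290 = 2.928 mmol/kg
[CO3²⁻] = α₂·DIC; α₂ = 0.07420, so [CO3²⁻] = 0.07420 × 2.928 = 0.217 mmol/kg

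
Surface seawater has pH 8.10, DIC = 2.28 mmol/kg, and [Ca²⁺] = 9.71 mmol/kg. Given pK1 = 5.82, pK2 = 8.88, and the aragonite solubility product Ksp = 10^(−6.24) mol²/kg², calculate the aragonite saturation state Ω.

α₂ = 1 / (1 + [H⁺]/K2 + [H⁺]²/(K1K2)) = 1 / (1 + 10^+0.78 + 10^-1.50)
   = 1 / (1 + 6.0256 + 0.031623) = 1/7.0572 = 0.1417
[CO3²⁻] = α₂ × DIC = 0.1417 × 2.28 = 0.3231 mmol/kg
Ksp = 10^(−6.24) = 5.754×10^-7
Ω = [Ca²⁺][CO3²⁻]/Ksp = (9.71×10^-3)(3.231×10^-4) / 5.754×10^-7 = 5.45

Ω = 5.45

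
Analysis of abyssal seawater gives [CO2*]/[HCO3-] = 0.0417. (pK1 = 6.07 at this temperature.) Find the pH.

From K1 = [H⁺][HCO3-]/[CO2*]:  pH = pK1 − log₁₀([CO2*]/[HCO3-])
log₁₀(0.0417) = -1.380
pH = 6.07 − (-1.380) = 7.45

pH = 7.45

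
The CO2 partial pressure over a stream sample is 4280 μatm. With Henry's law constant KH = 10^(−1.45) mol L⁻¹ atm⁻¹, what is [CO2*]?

KH = 10^(−1.45) = 3.548×10^-2 mol L⁻¹ atm⁻¹
[CO2*] = KH · pCO2 = 3.548×10^-2 × 4280×10^-6 atm = 1.52×10^-4 mol/L

[CO2*] = 152 μmol/L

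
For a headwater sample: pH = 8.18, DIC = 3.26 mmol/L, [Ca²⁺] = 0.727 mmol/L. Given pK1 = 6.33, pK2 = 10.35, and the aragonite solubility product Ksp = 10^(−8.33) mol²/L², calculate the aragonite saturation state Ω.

Ω = 3.36

α₂ = 1 / (1 + [H⁺]/K2 + [H⁺]²/(K1K2)) = 1 / (1 + 10^+2.17 + 10^+0.32)
   = 1 / (1 + 147.91 + 2.0893) = 1/151.00 = 0.006623
[CO3²⁻] = α₂ × DIC = 0.006623 × 3.26 = 0.02159 mmol/L
Ksp = 10^(−8.33) = 4.677×10^-9
Ω = [Ca²⁺][CO3²⁻]/Ksp = (0.727×10^-3)(2.159×10^-5) / 4.677×10^-9 = 3.36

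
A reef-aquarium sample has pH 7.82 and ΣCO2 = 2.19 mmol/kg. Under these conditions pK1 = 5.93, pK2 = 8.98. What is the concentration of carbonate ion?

α₂ = 1 / (1 + [H⁺]/K2 + [H⁺]²/(K1K2)) = 1 / (1 + 10^+1.16 + 10^-0.73)
   = 1 / (1 + 14.454 + 0.18621) = 1/15.641 = 0.06394
[CO3²⁻] = α₂ × DIC = 0.06394 × 2.19 = 0.140 mmol/kg

[CO3²⁻] = 0.140 mmol/kg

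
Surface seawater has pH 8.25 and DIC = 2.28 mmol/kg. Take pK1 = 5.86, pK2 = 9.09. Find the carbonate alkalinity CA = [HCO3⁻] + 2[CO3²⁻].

CA = 2.56 mmol/kg

CA = [HCO3⁻] + 2[CO3²⁻] = (α₁ + 2α₂)·DIC
At pH 8.25: [H⁺]/K1 = 10^-2.39 = 0.0040738, K2/[H⁺] = 10^-0.84 = 0.14454
α₁ = 1/(1 + 0.0040738 + 0.14454) = 1/1.1486 = 0.8706; α₂ = α₁·K2/[H⁺] = 0.1258
α₁ + 2α₂ = 1.1223
CA = 1.1223 × 2.28 = 2.56 mmol/kg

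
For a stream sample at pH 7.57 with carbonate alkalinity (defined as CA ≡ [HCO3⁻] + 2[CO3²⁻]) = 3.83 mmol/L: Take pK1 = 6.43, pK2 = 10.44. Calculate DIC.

DIC = 4.10 mmol/L

CA = [HCO3⁻] + 2[CO3²⁻] = (α₁ + 2α₂)·DIC
At pH 7.57: [H⁺]/K1 = 10^-1.14 = 0.072444, K2/[H⁺] = 10^-2.87 = 0.0013490
α₁ = 1/(1 + 0.072444 + 0.0013490) = 1/1.0738 = 0.9313; α₂ = α₁·K2/[H⁺] = 0.001256
α₁ + 2α₂ = 0.9338
DIC = CA / (α₁ + 2α₂) = 3.83 / 0.9338 = 4.10 mmol/L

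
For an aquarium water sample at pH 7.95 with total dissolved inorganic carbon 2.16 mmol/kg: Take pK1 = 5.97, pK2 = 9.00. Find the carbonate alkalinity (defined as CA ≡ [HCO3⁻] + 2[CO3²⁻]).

CA = [HCO3⁻] + 2[CO3²⁻] = (α₁ + 2α₂)·DIC
At pH 7.95: [H⁺]/K1 = 10^-1.98 = 0.010471, K2/[H⁺] = 10^-1.05 = 0.089125
α₁ = 1/(1 + 0.010471 + 0.089125) = 1/1.0996 = 0.9094; α₂ = α₁·K2/[H⁺] = 0.08105
α₁ + 2α₂ = 1.0715
CA = 1.0715 × 2.16 = 2.31 mmol/kg

CA = 2.31 mmol/kg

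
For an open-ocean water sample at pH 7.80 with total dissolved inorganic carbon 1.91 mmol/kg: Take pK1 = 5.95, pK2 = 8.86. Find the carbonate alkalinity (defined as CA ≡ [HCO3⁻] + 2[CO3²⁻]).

CA = 2.04 mmol/kg

CA = [HCO3⁻] + 2[CO3²⁻] = (α₁ + 2α₂)·DIC
At pH 7.80: [H⁺]/K1 = 10^-1.85 = 0.014125, K2/[H⁺] = 10^-1.06 = 0.087096
α₁ = 1/(1 + 0.014125 + 0.087096) = 1/1.1012 = 0.9081; α₂ = α₁·K2/[H⁺] = 0.07909
α₁ + 2α₂ = 1.0663
CA = 1.0663 × 1.91 = 2.04 mmol/kg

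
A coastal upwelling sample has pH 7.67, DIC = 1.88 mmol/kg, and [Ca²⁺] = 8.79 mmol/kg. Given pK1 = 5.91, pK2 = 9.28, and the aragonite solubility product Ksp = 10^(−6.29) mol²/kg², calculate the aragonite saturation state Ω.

Ω = 0.759

α₂ = 1 / (1 + [H⁺]/K2 + [H⁺]²/(K1K2)) = 1 / (1 + 10^+1.61 + 10^-0.15)
   = 1 / (1 + 40.738 + 0.70795) = 1/42.446 = 0.02356
[CO3²⁻] = α₂ × DIC = 0.02356 × 1.88 = 0.04429 mmol/kg
Ksp = 10^(−6.29) = 5.129×10^-7
Ω = [Ca²⁺][CO3²⁻]/Ksp = (8.79×10^-3)(4.429×10^-5) / 5.129×10^-7 = 0.759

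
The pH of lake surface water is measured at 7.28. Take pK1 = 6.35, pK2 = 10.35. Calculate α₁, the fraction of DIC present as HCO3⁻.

α₁ = 0.894

α₁ = 1 / (1 + [H⁺]/K1 + K2/[H⁺]) = 1 / (1 + 10^-0.93 + 10^-3.07)
   = 1 / (1 + 0.11749 + 0.00085114) = 1/1.1183 = 0.8942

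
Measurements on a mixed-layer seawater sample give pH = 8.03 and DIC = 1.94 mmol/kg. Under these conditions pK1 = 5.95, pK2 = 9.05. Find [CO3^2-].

α₂ = 1 / (1 + [H⁺]/K2 + [H⁺]²/(K1K2)) = 1 / (1 + 10^+1.02 + 10^-1.06)
   = 1 / (1 + 10.471 + 0.087096) = 1/11.558 = 0.08652
[CO3²⁻] = α₂ × DIC = 0.08652 × 1.94 = 0.168 mmol/kg

[CO3²⁻] = 0.168 mmol/kg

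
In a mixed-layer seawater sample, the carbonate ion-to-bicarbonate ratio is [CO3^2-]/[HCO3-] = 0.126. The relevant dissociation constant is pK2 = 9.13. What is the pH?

From K2 = [H⁺][CO3^2-]/[HCO3-]:  pH = pK2 + log₁₀([CO3^2-]/[HCO3-])
log₁₀(0.126) = -0.900
pH = 9.13 + (-0.900) = 8.23

pH = 8.23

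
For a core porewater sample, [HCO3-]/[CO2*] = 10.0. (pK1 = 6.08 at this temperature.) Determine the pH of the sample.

pH = 7.08

From K1 = [H⁺][HCO3-]/[CO2*]:  pH = pK1 + log₁₀([HCO3-]/[CO2*])
log₁₀(10.0) = +1.000
pH = 6.08 + (+1.000) = 7.08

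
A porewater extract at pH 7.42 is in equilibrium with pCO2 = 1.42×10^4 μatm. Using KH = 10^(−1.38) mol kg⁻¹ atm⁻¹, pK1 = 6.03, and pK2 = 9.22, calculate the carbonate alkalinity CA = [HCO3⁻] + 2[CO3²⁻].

[CO2*] = KH · pCO2 = 10^(−1.38) × 1.42×10^4×10^-6 = 5.920×10^-4 mol/kg
α₀ = 1/(1 + K1/[H⁺] + K1K2/[H⁺]²) = 1/(1 + 10^+1.39 + 10^-0.41) = 0.03856
DIC = [CO2*]/α₀ = 5.920×10^-4 / 0.03856 = 15.35 mmol/kg
CA = (α₁ + 2α₂)·DIC = (0.9464 + 2×0.01500) × 15.35 = 15.0 mmol/kg

CA = 15.0 mmol/kg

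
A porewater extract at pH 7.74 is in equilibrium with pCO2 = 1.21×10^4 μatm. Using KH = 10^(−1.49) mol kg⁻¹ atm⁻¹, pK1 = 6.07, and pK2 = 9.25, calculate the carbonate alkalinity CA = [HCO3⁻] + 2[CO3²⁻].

CA = 19.4 mmol/kg

[CO2*] = KH · pCO2 = 10^(−1.49) × 1.21×10^4×10^-6 = 3.915×10^-4 mol/kg
α₀ = 1/(1 + K1/[H⁺] + K1K2/[H⁺]²) = 1/(1 + 10^+1.67 + 10^+0.16) = 0.02032
DIC = [CO2*]/α₀ = 3.915×10^-4 / 0.02032 = 19.27 mmol/kg
CA = (α₁ + 2α₂)·DIC = (0.9503 + 2×0.02937) × 19.27 = 19.4 mmol/kg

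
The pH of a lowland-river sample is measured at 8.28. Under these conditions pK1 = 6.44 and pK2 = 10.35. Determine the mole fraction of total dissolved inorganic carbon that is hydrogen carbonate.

α₁ = 1 / (1 + [H⁺]/K1 + K2/[H⁺]) = 1 / (1 + 10^-1.84 + 10^-2.07)
   = 1 / (1 + 0.014454 + 0.0085114) = 1/1.0230 = 0.9775

α₁ = 0.978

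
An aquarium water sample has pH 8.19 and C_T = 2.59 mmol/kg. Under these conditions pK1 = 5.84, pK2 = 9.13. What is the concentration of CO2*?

α₀ = 1 / (1 + K1/[H⁺] + K1K2/[H⁺]²) = 1 / (1 + 10^+2.35 + 10^+1.41)
   = 1 / (1 + 223.87 + 25.704) = 1/250.58 = 0.003991
[CO2*] = α₀ × DIC = 0.003991 × 2.59 = 0.0103 mmol/kg = 10.3 μmol/kg

[CO2*] = 10.3 μmol/kg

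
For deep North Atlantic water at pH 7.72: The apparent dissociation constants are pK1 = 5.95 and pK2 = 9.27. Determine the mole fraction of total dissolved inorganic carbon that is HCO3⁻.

α₁ = 0.957

α₁ = 1 / (1 + [H⁺]/K1 + K2/[H⁺]) = 1 / (1 + 10^-1.77 + 10^-1.55)
   = 1 / (1 + 0.016982 + 0.028184) = 1/1.0452 = 0.9568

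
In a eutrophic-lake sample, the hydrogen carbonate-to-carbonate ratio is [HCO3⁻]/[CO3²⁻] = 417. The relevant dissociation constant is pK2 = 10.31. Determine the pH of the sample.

pH = 7.69

From K2 = [H⁺][CO3²⁻]/[HCO3⁻]:  pH = pK2 − log₁₀([HCO3⁻]/[CO3²⁻])
log₁₀(417) = +2.620
pH = 10.31 − (+2.620) = 7.69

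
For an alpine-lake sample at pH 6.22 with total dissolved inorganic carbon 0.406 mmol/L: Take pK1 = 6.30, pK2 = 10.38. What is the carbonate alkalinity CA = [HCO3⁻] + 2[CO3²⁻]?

CA = [HCO3⁻] + 2[CO3²⁻] = (α₁ + 2α₂)·DIC
At pH 6.22: [H⁺]/K1 = 10^0.08 = 1.2023, K2/[H⁺] = 10^-4.16 = 6.9183×10^-5
α₁ = 1/(1 + 1.2023 + 6.9183×10^-5) = 1/2.2023 = 0.4541; α₂ = α₁·K2/[H⁺] = 3.141×10^-5
α₁ + 2α₂ = 0.4541
CA = 0.4541 × 0.406 = 0.184 mmol/L

CA = 0.184 mmol/L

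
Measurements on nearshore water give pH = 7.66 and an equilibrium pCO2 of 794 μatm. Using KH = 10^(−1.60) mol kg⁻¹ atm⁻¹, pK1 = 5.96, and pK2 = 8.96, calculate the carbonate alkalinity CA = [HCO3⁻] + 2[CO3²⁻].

[CO2*] = KH · pCO2 = 10^(−1.60) × 794×10^-6 = 1.994×10^-5 mol/kg
α₀ = 1/(1 + K1/[H⁺] + K1K2/[H⁺]²) = 1/(1 + 10^+1.70 + 10^+0.40) = 0.01865
DIC = [CO2*]/α₀ = 1.994×10^-5 / 0.01865 = 1.070 mmol/kg
CA = (α₁ + 2α₂)·DIC = (0.9345 + 2×0.04684) × 1.070 = 1.10 mmol/kg

CA = 1.10 mmol/kg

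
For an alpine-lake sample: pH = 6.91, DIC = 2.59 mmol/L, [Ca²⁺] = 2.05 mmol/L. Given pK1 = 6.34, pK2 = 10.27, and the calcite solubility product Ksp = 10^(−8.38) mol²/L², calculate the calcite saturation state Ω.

α₂ = 1 / (1 + [H⁺]/K2 + [H⁺]²/(K1K2)) = 1 / (1 + 10^+3.36 + 10^+2.79)
   = 1 / (1 + 2290.9 + 616.60) = 1/2908.5 = 0.0003438
[CO3²⁻] = α₂ × DIC = 0.0003438 × 2.59 = 0.0008905 mmol/L = 0.8905 μmol/L
Ksp = 10^(−8.38) = 4.169×10^-9
Ω = [Ca²⁺][CO3²⁻]/Ksp = (2.05×10^-3)(8.905×10^-7) / 4.169×10^-9 = 0.438

Ω = 0.438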